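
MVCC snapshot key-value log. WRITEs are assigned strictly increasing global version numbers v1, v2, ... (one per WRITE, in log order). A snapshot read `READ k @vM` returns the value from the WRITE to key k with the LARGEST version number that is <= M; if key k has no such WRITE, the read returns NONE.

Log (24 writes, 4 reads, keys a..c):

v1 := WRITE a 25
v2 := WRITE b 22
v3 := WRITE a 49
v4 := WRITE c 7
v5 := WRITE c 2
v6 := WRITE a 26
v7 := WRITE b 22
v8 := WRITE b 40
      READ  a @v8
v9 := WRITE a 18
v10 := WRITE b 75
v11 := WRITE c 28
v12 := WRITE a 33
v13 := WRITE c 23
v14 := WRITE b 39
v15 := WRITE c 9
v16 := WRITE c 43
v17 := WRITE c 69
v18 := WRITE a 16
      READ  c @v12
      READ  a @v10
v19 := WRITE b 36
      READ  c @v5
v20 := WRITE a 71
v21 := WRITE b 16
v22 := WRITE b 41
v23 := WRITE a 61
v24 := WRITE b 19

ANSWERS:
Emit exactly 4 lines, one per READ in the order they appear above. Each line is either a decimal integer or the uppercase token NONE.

Answer: 26
28
18
2

Derivation:
v1: WRITE a=25  (a history now [(1, 25)])
v2: WRITE b=22  (b history now [(2, 22)])
v3: WRITE a=49  (a history now [(1, 25), (3, 49)])
v4: WRITE c=7  (c history now [(4, 7)])
v5: WRITE c=2  (c history now [(4, 7), (5, 2)])
v6: WRITE a=26  (a history now [(1, 25), (3, 49), (6, 26)])
v7: WRITE b=22  (b history now [(2, 22), (7, 22)])
v8: WRITE b=40  (b history now [(2, 22), (7, 22), (8, 40)])
READ a @v8: history=[(1, 25), (3, 49), (6, 26)] -> pick v6 -> 26
v9: WRITE a=18  (a history now [(1, 25), (3, 49), (6, 26), (9, 18)])
v10: WRITE b=75  (b history now [(2, 22), (7, 22), (8, 40), (10, 75)])
v11: WRITE c=28  (c history now [(4, 7), (5, 2), (11, 28)])
v12: WRITE a=33  (a history now [(1, 25), (3, 49), (6, 26), (9, 18), (12, 33)])
v13: WRITE c=23  (c history now [(4, 7), (5, 2), (11, 28), (13, 23)])
v14: WRITE b=39  (b history now [(2, 22), (7, 22), (8, 40), (10, 75), (14, 39)])
v15: WRITE c=9  (c history now [(4, 7), (5, 2), (11, 28), (13, 23), (15, 9)])
v16: WRITE c=43  (c history now [(4, 7), (5, 2), (11, 28), (13, 23), (15, 9), (16, 43)])
v17: WRITE c=69  (c history now [(4, 7), (5, 2), (11, 28), (13, 23), (15, 9), (16, 43), (17, 69)])
v18: WRITE a=16  (a history now [(1, 25), (3, 49), (6, 26), (9, 18), (12, 33), (18, 16)])
READ c @v12: history=[(4, 7), (5, 2), (11, 28), (13, 23), (15, 9), (16, 43), (17, 69)] -> pick v11 -> 28
READ a @v10: history=[(1, 25), (3, 49), (6, 26), (9, 18), (12, 33), (18, 16)] -> pick v9 -> 18
v19: WRITE b=36  (b history now [(2, 22), (7, 22), (8, 40), (10, 75), (14, 39), (19, 36)])
READ c @v5: history=[(4, 7), (5, 2), (11, 28), (13, 23), (15, 9), (16, 43), (17, 69)] -> pick v5 -> 2
v20: WRITE a=71  (a history now [(1, 25), (3, 49), (6, 26), (9, 18), (12, 33), (18, 16), (20, 71)])
v21: WRITE b=16  (b history now [(2, 22), (7, 22), (8, 40), (10, 75), (14, 39), (19, 36), (21, 16)])
v22: WRITE b=41  (b history now [(2, 22), (7, 22), (8, 40), (10, 75), (14, 39), (19, 36), (21, 16), (22, 41)])
v23: WRITE a=61  (a history now [(1, 25), (3, 49), (6, 26), (9, 18), (12, 33), (18, 16), (20, 71), (23, 61)])
v24: WRITE b=19  (b history now [(2, 22), (7, 22), (8, 40), (10, 75), (14, 39), (19, 36), (21, 16), (22, 41), (24, 19)])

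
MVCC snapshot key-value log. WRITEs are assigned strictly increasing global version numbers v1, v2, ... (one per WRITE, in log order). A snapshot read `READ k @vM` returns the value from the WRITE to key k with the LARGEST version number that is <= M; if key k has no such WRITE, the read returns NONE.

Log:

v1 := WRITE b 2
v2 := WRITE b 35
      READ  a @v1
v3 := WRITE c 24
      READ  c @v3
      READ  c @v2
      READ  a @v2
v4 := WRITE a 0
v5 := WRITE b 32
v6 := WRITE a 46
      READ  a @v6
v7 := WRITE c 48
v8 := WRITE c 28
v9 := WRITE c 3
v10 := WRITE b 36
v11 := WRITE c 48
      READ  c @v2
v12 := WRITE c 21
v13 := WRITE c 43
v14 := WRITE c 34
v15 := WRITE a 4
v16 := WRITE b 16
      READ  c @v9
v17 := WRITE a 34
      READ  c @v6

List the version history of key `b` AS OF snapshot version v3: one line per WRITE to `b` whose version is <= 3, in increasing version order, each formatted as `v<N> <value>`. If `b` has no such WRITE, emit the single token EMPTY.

Scan writes for key=b with version <= 3:
  v1 WRITE b 2 -> keep
  v2 WRITE b 35 -> keep
  v3 WRITE c 24 -> skip
  v4 WRITE a 0 -> skip
  v5 WRITE b 32 -> drop (> snap)
  v6 WRITE a 46 -> skip
  v7 WRITE c 48 -> skip
  v8 WRITE c 28 -> skip
  v9 WRITE c 3 -> skip
  v10 WRITE b 36 -> drop (> snap)
  v11 WRITE c 48 -> skip
  v12 WRITE c 21 -> skip
  v13 WRITE c 43 -> skip
  v14 WRITE c 34 -> skip
  v15 WRITE a 4 -> skip
  v16 WRITE b 16 -> drop (> snap)
  v17 WRITE a 34 -> skip
Collected: [(1, 2), (2, 35)]

Answer: v1 2
v2 35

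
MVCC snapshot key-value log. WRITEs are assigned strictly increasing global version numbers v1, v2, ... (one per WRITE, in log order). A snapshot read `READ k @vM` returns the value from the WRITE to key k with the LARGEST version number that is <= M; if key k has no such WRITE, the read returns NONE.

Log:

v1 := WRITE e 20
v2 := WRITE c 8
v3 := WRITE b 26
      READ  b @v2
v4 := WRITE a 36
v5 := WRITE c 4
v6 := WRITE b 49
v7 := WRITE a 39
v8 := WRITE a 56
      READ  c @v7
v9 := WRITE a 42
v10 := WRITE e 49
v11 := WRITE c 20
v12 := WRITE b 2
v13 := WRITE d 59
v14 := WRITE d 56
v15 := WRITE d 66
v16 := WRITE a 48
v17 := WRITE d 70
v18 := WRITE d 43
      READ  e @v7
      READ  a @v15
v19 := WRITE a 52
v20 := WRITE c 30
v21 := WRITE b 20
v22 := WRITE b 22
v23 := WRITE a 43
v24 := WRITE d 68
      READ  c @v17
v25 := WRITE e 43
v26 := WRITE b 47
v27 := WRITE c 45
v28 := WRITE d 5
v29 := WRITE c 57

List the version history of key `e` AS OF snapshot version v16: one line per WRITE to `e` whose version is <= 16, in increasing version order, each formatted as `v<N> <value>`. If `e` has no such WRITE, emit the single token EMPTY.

Answer: v1 20
v10 49

Derivation:
Scan writes for key=e with version <= 16:
  v1 WRITE e 20 -> keep
  v2 WRITE c 8 -> skip
  v3 WRITE b 26 -> skip
  v4 WRITE a 36 -> skip
  v5 WRITE c 4 -> skip
  v6 WRITE b 49 -> skip
  v7 WRITE a 39 -> skip
  v8 WRITE a 56 -> skip
  v9 WRITE a 42 -> skip
  v10 WRITE e 49 -> keep
  v11 WRITE c 20 -> skip
  v12 WRITE b 2 -> skip
  v13 WRITE d 59 -> skip
  v14 WRITE d 56 -> skip
  v15 WRITE d 66 -> skip
  v16 WRITE a 48 -> skip
  v17 WRITE d 70 -> skip
  v18 WRITE d 43 -> skip
  v19 WRITE a 52 -> skip
  v20 WRITE c 30 -> skip
  v21 WRITE b 20 -> skip
  v22 WRITE b 22 -> skip
  v23 WRITE a 43 -> skip
  v24 WRITE d 68 -> skip
  v25 WRITE e 43 -> drop (> snap)
  v26 WRITE b 47 -> skip
  v27 WRITE c 45 -> skip
  v28 WRITE d 5 -> skip
  v29 WRITE c 57 -> skip
Collected: [(1, 20), (10, 49)]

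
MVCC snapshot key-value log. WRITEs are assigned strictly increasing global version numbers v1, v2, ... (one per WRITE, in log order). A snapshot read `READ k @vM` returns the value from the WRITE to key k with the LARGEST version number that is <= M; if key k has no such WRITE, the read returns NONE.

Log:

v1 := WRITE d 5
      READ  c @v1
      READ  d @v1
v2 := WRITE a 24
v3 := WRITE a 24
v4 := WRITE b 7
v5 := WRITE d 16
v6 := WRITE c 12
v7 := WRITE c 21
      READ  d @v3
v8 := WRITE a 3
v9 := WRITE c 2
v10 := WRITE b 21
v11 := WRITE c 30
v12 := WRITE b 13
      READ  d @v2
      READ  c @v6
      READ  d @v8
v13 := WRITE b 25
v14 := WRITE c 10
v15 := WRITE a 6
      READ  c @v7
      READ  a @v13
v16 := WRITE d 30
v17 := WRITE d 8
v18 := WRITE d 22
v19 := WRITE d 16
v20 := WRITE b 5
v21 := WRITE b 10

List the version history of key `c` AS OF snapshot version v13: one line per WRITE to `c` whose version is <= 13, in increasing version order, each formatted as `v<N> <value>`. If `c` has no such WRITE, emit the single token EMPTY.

Answer: v6 12
v7 21
v9 2
v11 30

Derivation:
Scan writes for key=c with version <= 13:
  v1 WRITE d 5 -> skip
  v2 WRITE a 24 -> skip
  v3 WRITE a 24 -> skip
  v4 WRITE b 7 -> skip
  v5 WRITE d 16 -> skip
  v6 WRITE c 12 -> keep
  v7 WRITE c 21 -> keep
  v8 WRITE a 3 -> skip
  v9 WRITE c 2 -> keep
  v10 WRITE b 21 -> skip
  v11 WRITE c 30 -> keep
  v12 WRITE b 13 -> skip
  v13 WRITE b 25 -> skip
  v14 WRITE c 10 -> drop (> snap)
  v15 WRITE a 6 -> skip
  v16 WRITE d 30 -> skip
  v17 WRITE d 8 -> skip
  v18 WRITE d 22 -> skip
  v19 WRITE d 16 -> skip
  v20 WRITE b 5 -> skip
  v21 WRITE b 10 -> skip
Collected: [(6, 12), (7, 21), (9, 2), (11, 30)]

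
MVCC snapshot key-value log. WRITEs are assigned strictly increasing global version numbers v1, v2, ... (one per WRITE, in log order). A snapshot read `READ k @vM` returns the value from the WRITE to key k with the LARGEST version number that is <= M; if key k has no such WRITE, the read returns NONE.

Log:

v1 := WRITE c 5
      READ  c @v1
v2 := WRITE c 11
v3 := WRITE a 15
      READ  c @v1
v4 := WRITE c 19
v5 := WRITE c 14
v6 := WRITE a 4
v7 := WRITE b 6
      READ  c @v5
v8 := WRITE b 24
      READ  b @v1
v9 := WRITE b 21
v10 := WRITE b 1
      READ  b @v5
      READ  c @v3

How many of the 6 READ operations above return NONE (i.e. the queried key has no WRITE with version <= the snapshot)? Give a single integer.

v1: WRITE c=5  (c history now [(1, 5)])
READ c @v1: history=[(1, 5)] -> pick v1 -> 5
v2: WRITE c=11  (c history now [(1, 5), (2, 11)])
v3: WRITE a=15  (a history now [(3, 15)])
READ c @v1: history=[(1, 5), (2, 11)] -> pick v1 -> 5
v4: WRITE c=19  (c history now [(1, 5), (2, 11), (4, 19)])
v5: WRITE c=14  (c history now [(1, 5), (2, 11), (4, 19), (5, 14)])
v6: WRITE a=4  (a history now [(3, 15), (6, 4)])
v7: WRITE b=6  (b history now [(7, 6)])
READ c @v5: history=[(1, 5), (2, 11), (4, 19), (5, 14)] -> pick v5 -> 14
v8: WRITE b=24  (b history now [(7, 6), (8, 24)])
READ b @v1: history=[(7, 6), (8, 24)] -> no version <= 1 -> NONE
v9: WRITE b=21  (b history now [(7, 6), (8, 24), (9, 21)])
v10: WRITE b=1  (b history now [(7, 6), (8, 24), (9, 21), (10, 1)])
READ b @v5: history=[(7, 6), (8, 24), (9, 21), (10, 1)] -> no version <= 5 -> NONE
READ c @v3: history=[(1, 5), (2, 11), (4, 19), (5, 14)] -> pick v2 -> 11
Read results in order: ['5', '5', '14', 'NONE', 'NONE', '11']
NONE count = 2

Answer: 2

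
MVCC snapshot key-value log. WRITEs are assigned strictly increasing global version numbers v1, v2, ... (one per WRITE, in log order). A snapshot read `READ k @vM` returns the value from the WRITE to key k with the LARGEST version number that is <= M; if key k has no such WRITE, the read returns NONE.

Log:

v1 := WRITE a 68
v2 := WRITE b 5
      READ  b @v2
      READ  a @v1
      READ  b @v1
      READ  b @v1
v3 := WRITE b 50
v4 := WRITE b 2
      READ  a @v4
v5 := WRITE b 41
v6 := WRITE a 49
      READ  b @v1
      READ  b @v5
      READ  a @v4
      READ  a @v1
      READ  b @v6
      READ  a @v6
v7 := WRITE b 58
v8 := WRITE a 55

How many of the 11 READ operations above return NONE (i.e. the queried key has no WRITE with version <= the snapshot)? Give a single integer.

v1: WRITE a=68  (a history now [(1, 68)])
v2: WRITE b=5  (b history now [(2, 5)])
READ b @v2: history=[(2, 5)] -> pick v2 -> 5
READ a @v1: history=[(1, 68)] -> pick v1 -> 68
READ b @v1: history=[(2, 5)] -> no version <= 1 -> NONE
READ b @v1: history=[(2, 5)] -> no version <= 1 -> NONE
v3: WRITE b=50  (b history now [(2, 5), (3, 50)])
v4: WRITE b=2  (b history now [(2, 5), (3, 50), (4, 2)])
READ a @v4: history=[(1, 68)] -> pick v1 -> 68
v5: WRITE b=41  (b history now [(2, 5), (3, 50), (4, 2), (5, 41)])
v6: WRITE a=49  (a history now [(1, 68), (6, 49)])
READ b @v1: history=[(2, 5), (3, 50), (4, 2), (5, 41)] -> no version <= 1 -> NONE
READ b @v5: history=[(2, 5), (3, 50), (4, 2), (5, 41)] -> pick v5 -> 41
READ a @v4: history=[(1, 68), (6, 49)] -> pick v1 -> 68
READ a @v1: history=[(1, 68), (6, 49)] -> pick v1 -> 68
READ b @v6: history=[(2, 5), (3, 50), (4, 2), (5, 41)] -> pick v5 -> 41
READ a @v6: history=[(1, 68), (6, 49)] -> pick v6 -> 49
v7: WRITE b=58  (b history now [(2, 5), (3, 50), (4, 2), (5, 41), (7, 58)])
v8: WRITE a=55  (a history now [(1, 68), (6, 49), (8, 55)])
Read results in order: ['5', '68', 'NONE', 'NONE', '68', 'NONE', '41', '68', '68', '41', '49']
NONE count = 3

Answer: 3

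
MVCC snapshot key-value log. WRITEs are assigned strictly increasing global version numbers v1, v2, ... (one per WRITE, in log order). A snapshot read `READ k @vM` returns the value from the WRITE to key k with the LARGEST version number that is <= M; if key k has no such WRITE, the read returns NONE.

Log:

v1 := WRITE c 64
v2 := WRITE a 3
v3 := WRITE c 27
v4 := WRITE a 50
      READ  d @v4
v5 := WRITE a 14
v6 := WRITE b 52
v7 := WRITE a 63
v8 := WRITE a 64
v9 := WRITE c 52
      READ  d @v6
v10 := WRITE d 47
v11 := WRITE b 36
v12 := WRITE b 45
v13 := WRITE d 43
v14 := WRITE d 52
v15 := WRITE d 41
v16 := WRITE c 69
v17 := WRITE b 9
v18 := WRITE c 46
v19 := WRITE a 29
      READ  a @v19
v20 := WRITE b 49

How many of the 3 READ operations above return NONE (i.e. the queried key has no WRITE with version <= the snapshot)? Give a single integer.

Answer: 2

Derivation:
v1: WRITE c=64  (c history now [(1, 64)])
v2: WRITE a=3  (a history now [(2, 3)])
v3: WRITE c=27  (c history now [(1, 64), (3, 27)])
v4: WRITE a=50  (a history now [(2, 3), (4, 50)])
READ d @v4: history=[] -> no version <= 4 -> NONE
v5: WRITE a=14  (a history now [(2, 3), (4, 50), (5, 14)])
v6: WRITE b=52  (b history now [(6, 52)])
v7: WRITE a=63  (a history now [(2, 3), (4, 50), (5, 14), (7, 63)])
v8: WRITE a=64  (a history now [(2, 3), (4, 50), (5, 14), (7, 63), (8, 64)])
v9: WRITE c=52  (c history now [(1, 64), (3, 27), (9, 52)])
READ d @v6: history=[] -> no version <= 6 -> NONE
v10: WRITE d=47  (d history now [(10, 47)])
v11: WRITE b=36  (b history now [(6, 52), (11, 36)])
v12: WRITE b=45  (b history now [(6, 52), (11, 36), (12, 45)])
v13: WRITE d=43  (d history now [(10, 47), (13, 43)])
v14: WRITE d=52  (d history now [(10, 47), (13, 43), (14, 52)])
v15: WRITE d=41  (d history now [(10, 47), (13, 43), (14, 52), (15, 41)])
v16: WRITE c=69  (c history now [(1, 64), (3, 27), (9, 52), (16, 69)])
v17: WRITE b=9  (b history now [(6, 52), (11, 36), (12, 45), (17, 9)])
v18: WRITE c=46  (c history now [(1, 64), (3, 27), (9, 52), (16, 69), (18, 46)])
v19: WRITE a=29  (a history now [(2, 3), (4, 50), (5, 14), (7, 63), (8, 64), (19, 29)])
READ a @v19: history=[(2, 3), (4, 50), (5, 14), (7, 63), (8, 64), (19, 29)] -> pick v19 -> 29
v20: WRITE b=49  (b history now [(6, 52), (11, 36), (12, 45), (17, 9), (20, 49)])
Read results in order: ['NONE', 'NONE', '29']
NONE count = 2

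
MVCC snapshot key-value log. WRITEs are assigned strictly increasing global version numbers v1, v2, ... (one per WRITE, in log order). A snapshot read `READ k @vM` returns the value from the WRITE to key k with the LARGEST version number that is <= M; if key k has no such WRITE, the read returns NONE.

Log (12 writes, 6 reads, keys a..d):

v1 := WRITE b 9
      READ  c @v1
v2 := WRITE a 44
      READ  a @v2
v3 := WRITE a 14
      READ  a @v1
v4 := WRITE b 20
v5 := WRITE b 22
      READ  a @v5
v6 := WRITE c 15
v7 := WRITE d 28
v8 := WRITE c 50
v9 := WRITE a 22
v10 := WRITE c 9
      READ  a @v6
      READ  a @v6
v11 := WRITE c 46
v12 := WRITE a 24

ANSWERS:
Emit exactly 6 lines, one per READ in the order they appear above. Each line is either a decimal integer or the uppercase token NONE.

Answer: NONE
44
NONE
14
14
14

Derivation:
v1: WRITE b=9  (b history now [(1, 9)])
READ c @v1: history=[] -> no version <= 1 -> NONE
v2: WRITE a=44  (a history now [(2, 44)])
READ a @v2: history=[(2, 44)] -> pick v2 -> 44
v3: WRITE a=14  (a history now [(2, 44), (3, 14)])
READ a @v1: history=[(2, 44), (3, 14)] -> no version <= 1 -> NONE
v4: WRITE b=20  (b history now [(1, 9), (4, 20)])
v5: WRITE b=22  (b history now [(1, 9), (4, 20), (5, 22)])
READ a @v5: history=[(2, 44), (3, 14)] -> pick v3 -> 14
v6: WRITE c=15  (c history now [(6, 15)])
v7: WRITE d=28  (d history now [(7, 28)])
v8: WRITE c=50  (c history now [(6, 15), (8, 50)])
v9: WRITE a=22  (a history now [(2, 44), (3, 14), (9, 22)])
v10: WRITE c=9  (c history now [(6, 15), (8, 50), (10, 9)])
READ a @v6: history=[(2, 44), (3, 14), (9, 22)] -> pick v3 -> 14
READ a @v6: history=[(2, 44), (3, 14), (9, 22)] -> pick v3 -> 14
v11: WRITE c=46  (c history now [(6, 15), (8, 50), (10, 9), (11, 46)])
v12: WRITE a=24  (a history now [(2, 44), (3, 14), (9, 22), (12, 24)])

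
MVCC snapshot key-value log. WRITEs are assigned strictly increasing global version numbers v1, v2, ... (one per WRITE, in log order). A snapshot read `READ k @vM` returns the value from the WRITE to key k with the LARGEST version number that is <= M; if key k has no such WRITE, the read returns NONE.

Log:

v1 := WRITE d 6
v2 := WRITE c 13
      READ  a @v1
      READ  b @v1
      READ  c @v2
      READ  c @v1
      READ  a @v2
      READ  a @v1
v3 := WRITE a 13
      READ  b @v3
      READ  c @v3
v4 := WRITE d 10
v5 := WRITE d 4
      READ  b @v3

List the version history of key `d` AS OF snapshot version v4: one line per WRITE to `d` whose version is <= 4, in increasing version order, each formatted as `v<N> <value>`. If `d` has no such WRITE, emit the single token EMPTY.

Scan writes for key=d with version <= 4:
  v1 WRITE d 6 -> keep
  v2 WRITE c 13 -> skip
  v3 WRITE a 13 -> skip
  v4 WRITE d 10 -> keep
  v5 WRITE d 4 -> drop (> snap)
Collected: [(1, 6), (4, 10)]

Answer: v1 6
v4 10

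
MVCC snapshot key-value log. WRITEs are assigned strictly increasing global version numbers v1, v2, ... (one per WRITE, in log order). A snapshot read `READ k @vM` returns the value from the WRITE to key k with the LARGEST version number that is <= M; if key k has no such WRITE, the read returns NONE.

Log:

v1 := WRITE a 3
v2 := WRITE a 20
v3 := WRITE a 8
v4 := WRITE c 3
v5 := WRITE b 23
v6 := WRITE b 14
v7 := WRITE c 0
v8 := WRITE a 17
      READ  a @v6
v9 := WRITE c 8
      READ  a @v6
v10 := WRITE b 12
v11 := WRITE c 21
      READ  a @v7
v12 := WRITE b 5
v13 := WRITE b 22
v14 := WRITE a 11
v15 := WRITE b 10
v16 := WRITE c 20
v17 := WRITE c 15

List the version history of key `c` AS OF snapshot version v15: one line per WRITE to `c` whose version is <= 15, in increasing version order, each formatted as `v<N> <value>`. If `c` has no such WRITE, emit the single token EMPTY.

Answer: v4 3
v7 0
v9 8
v11 21

Derivation:
Scan writes for key=c with version <= 15:
  v1 WRITE a 3 -> skip
  v2 WRITE a 20 -> skip
  v3 WRITE a 8 -> skip
  v4 WRITE c 3 -> keep
  v5 WRITE b 23 -> skip
  v6 WRITE b 14 -> skip
  v7 WRITE c 0 -> keep
  v8 WRITE a 17 -> skip
  v9 WRITE c 8 -> keep
  v10 WRITE b 12 -> skip
  v11 WRITE c 21 -> keep
  v12 WRITE b 5 -> skip
  v13 WRITE b 22 -> skip
  v14 WRITE a 11 -> skip
  v15 WRITE b 10 -> skip
  v16 WRITE c 20 -> drop (> snap)
  v17 WRITE c 15 -> drop (> snap)
Collected: [(4, 3), (7, 0), (9, 8), (11, 21)]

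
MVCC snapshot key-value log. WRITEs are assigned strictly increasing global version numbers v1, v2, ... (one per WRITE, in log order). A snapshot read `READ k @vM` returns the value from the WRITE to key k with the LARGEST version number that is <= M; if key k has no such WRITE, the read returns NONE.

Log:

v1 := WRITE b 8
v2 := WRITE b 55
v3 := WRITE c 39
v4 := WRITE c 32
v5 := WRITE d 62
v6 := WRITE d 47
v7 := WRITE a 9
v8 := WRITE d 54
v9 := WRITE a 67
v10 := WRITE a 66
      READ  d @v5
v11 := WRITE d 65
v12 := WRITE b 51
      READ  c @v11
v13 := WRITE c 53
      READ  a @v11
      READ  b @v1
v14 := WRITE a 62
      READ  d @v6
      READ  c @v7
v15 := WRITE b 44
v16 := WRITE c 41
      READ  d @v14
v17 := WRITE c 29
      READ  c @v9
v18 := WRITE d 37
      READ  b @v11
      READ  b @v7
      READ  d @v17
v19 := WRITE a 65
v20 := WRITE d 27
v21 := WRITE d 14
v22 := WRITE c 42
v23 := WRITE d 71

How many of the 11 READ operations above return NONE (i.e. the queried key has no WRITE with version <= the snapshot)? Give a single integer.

Answer: 0

Derivation:
v1: WRITE b=8  (b history now [(1, 8)])
v2: WRITE b=55  (b history now [(1, 8), (2, 55)])
v3: WRITE c=39  (c history now [(3, 39)])
v4: WRITE c=32  (c history now [(3, 39), (4, 32)])
v5: WRITE d=62  (d history now [(5, 62)])
v6: WRITE d=47  (d history now [(5, 62), (6, 47)])
v7: WRITE a=9  (a history now [(7, 9)])
v8: WRITE d=54  (d history now [(5, 62), (6, 47), (8, 54)])
v9: WRITE a=67  (a history now [(7, 9), (9, 67)])
v10: WRITE a=66  (a history now [(7, 9), (9, 67), (10, 66)])
READ d @v5: history=[(5, 62), (6, 47), (8, 54)] -> pick v5 -> 62
v11: WRITE d=65  (d history now [(5, 62), (6, 47), (8, 54), (11, 65)])
v12: WRITE b=51  (b history now [(1, 8), (2, 55), (12, 51)])
READ c @v11: history=[(3, 39), (4, 32)] -> pick v4 -> 32
v13: WRITE c=53  (c history now [(3, 39), (4, 32), (13, 53)])
READ a @v11: history=[(7, 9), (9, 67), (10, 66)] -> pick v10 -> 66
READ b @v1: history=[(1, 8), (2, 55), (12, 51)] -> pick v1 -> 8
v14: WRITE a=62  (a history now [(7, 9), (9, 67), (10, 66), (14, 62)])
READ d @v6: history=[(5, 62), (6, 47), (8, 54), (11, 65)] -> pick v6 -> 47
READ c @v7: history=[(3, 39), (4, 32), (13, 53)] -> pick v4 -> 32
v15: WRITE b=44  (b history now [(1, 8), (2, 55), (12, 51), (15, 44)])
v16: WRITE c=41  (c history now [(3, 39), (4, 32), (13, 53), (16, 41)])
READ d @v14: history=[(5, 62), (6, 47), (8, 54), (11, 65)] -> pick v11 -> 65
v17: WRITE c=29  (c history now [(3, 39), (4, 32), (13, 53), (16, 41), (17, 29)])
READ c @v9: history=[(3, 39), (4, 32), (13, 53), (16, 41), (17, 29)] -> pick v4 -> 32
v18: WRITE d=37  (d history now [(5, 62), (6, 47), (8, 54), (11, 65), (18, 37)])
READ b @v11: history=[(1, 8), (2, 55), (12, 51), (15, 44)] -> pick v2 -> 55
READ b @v7: history=[(1, 8), (2, 55), (12, 51), (15, 44)] -> pick v2 -> 55
READ d @v17: history=[(5, 62), (6, 47), (8, 54), (11, 65), (18, 37)] -> pick v11 -> 65
v19: WRITE a=65  (a history now [(7, 9), (9, 67), (10, 66), (14, 62), (19, 65)])
v20: WRITE d=27  (d history now [(5, 62), (6, 47), (8, 54), (11, 65), (18, 37), (20, 27)])
v21: WRITE d=14  (d history now [(5, 62), (6, 47), (8, 54), (11, 65), (18, 37), (20, 27), (21, 14)])
v22: WRITE c=42  (c history now [(3, 39), (4, 32), (13, 53), (16, 41), (17, 29), (22, 42)])
v23: WRITE d=71  (d history now [(5, 62), (6, 47), (8, 54), (11, 65), (18, 37), (20, 27), (21, 14), (23, 71)])
Read results in order: ['62', '32', '66', '8', '47', '32', '65', '32', '55', '55', '65']
NONE count = 0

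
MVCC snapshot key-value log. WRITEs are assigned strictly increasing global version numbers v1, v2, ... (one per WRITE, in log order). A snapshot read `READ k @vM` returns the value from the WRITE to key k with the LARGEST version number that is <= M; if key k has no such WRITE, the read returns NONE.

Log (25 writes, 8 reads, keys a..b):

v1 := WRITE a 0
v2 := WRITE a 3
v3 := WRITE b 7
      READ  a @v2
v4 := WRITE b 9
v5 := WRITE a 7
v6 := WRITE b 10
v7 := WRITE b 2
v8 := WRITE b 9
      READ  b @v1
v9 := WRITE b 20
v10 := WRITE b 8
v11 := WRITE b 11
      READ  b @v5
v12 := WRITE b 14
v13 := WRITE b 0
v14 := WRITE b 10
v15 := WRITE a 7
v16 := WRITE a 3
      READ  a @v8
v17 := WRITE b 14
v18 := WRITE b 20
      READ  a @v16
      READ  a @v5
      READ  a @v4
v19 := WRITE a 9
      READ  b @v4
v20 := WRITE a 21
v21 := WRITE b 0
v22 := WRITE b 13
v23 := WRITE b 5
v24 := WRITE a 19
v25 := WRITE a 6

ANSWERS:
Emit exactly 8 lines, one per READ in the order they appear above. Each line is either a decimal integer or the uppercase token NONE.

Answer: 3
NONE
9
7
3
7
3
9

Derivation:
v1: WRITE a=0  (a history now [(1, 0)])
v2: WRITE a=3  (a history now [(1, 0), (2, 3)])
v3: WRITE b=7  (b history now [(3, 7)])
READ a @v2: history=[(1, 0), (2, 3)] -> pick v2 -> 3
v4: WRITE b=9  (b history now [(3, 7), (4, 9)])
v5: WRITE a=7  (a history now [(1, 0), (2, 3), (5, 7)])
v6: WRITE b=10  (b history now [(3, 7), (4, 9), (6, 10)])
v7: WRITE b=2  (b history now [(3, 7), (4, 9), (6, 10), (7, 2)])
v8: WRITE b=9  (b history now [(3, 7), (4, 9), (6, 10), (7, 2), (8, 9)])
READ b @v1: history=[(3, 7), (4, 9), (6, 10), (7, 2), (8, 9)] -> no version <= 1 -> NONE
v9: WRITE b=20  (b history now [(3, 7), (4, 9), (6, 10), (7, 2), (8, 9), (9, 20)])
v10: WRITE b=8  (b history now [(3, 7), (4, 9), (6, 10), (7, 2), (8, 9), (9, 20), (10, 8)])
v11: WRITE b=11  (b history now [(3, 7), (4, 9), (6, 10), (7, 2), (8, 9), (9, 20), (10, 8), (11, 11)])
READ b @v5: history=[(3, 7), (4, 9), (6, 10), (7, 2), (8, 9), (9, 20), (10, 8), (11, 11)] -> pick v4 -> 9
v12: WRITE b=14  (b history now [(3, 7), (4, 9), (6, 10), (7, 2), (8, 9), (9, 20), (10, 8), (11, 11), (12, 14)])
v13: WRITE b=0  (b history now [(3, 7), (4, 9), (6, 10), (7, 2), (8, 9), (9, 20), (10, 8), (11, 11), (12, 14), (13, 0)])
v14: WRITE b=10  (b history now [(3, 7), (4, 9), (6, 10), (7, 2), (8, 9), (9, 20), (10, 8), (11, 11), (12, 14), (13, 0), (14, 10)])
v15: WRITE a=7  (a history now [(1, 0), (2, 3), (5, 7), (15, 7)])
v16: WRITE a=3  (a history now [(1, 0), (2, 3), (5, 7), (15, 7), (16, 3)])
READ a @v8: history=[(1, 0), (2, 3), (5, 7), (15, 7), (16, 3)] -> pick v5 -> 7
v17: WRITE b=14  (b history now [(3, 7), (4, 9), (6, 10), (7, 2), (8, 9), (9, 20), (10, 8), (11, 11), (12, 14), (13, 0), (14, 10), (17, 14)])
v18: WRITE b=20  (b history now [(3, 7), (4, 9), (6, 10), (7, 2), (8, 9), (9, 20), (10, 8), (11, 11), (12, 14), (13, 0), (14, 10), (17, 14), (18, 20)])
READ a @v16: history=[(1, 0), (2, 3), (5, 7), (15, 7), (16, 3)] -> pick v16 -> 3
READ a @v5: history=[(1, 0), (2, 3), (5, 7), (15, 7), (16, 3)] -> pick v5 -> 7
READ a @v4: history=[(1, 0), (2, 3), (5, 7), (15, 7), (16, 3)] -> pick v2 -> 3
v19: WRITE a=9  (a history now [(1, 0), (2, 3), (5, 7), (15, 7), (16, 3), (19, 9)])
READ b @v4: history=[(3, 7), (4, 9), (6, 10), (7, 2), (8, 9), (9, 20), (10, 8), (11, 11), (12, 14), (13, 0), (14, 10), (17, 14), (18, 20)] -> pick v4 -> 9
v20: WRITE a=21  (a history now [(1, 0), (2, 3), (5, 7), (15, 7), (16, 3), (19, 9), (20, 21)])
v21: WRITE b=0  (b history now [(3, 7), (4, 9), (6, 10), (7, 2), (8, 9), (9, 20), (10, 8), (11, 11), (12, 14), (13, 0), (14, 10), (17, 14), (18, 20), (21, 0)])
v22: WRITE b=13  (b history now [(3, 7), (4, 9), (6, 10), (7, 2), (8, 9), (9, 20), (10, 8), (11, 11), (12, 14), (13, 0), (14, 10), (17, 14), (18, 20), (21, 0), (22, 13)])
v23: WRITE b=5  (b history now [(3, 7), (4, 9), (6, 10), (7, 2), (8, 9), (9, 20), (10, 8), (11, 11), (12, 14), (13, 0), (14, 10), (17, 14), (18, 20), (21, 0), (22, 13), (23, 5)])
v24: WRITE a=19  (a history now [(1, 0), (2, 3), (5, 7), (15, 7), (16, 3), (19, 9), (20, 21), (24, 19)])
v25: WRITE a=6  (a history now [(1, 0), (2, 3), (5, 7), (15, 7), (16, 3), (19, 9), (20, 21), (24, 19), (25, 6)])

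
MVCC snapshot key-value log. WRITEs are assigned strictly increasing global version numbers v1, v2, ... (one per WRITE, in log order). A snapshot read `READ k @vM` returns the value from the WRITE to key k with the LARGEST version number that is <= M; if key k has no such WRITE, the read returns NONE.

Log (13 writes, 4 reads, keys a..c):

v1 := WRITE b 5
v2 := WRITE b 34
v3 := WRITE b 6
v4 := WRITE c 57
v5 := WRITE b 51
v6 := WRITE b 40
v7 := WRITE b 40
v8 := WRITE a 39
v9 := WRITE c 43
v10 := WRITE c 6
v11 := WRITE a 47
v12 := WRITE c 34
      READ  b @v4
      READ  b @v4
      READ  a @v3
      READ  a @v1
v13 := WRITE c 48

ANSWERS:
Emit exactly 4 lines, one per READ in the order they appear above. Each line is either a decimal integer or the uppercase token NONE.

v1: WRITE b=5  (b history now [(1, 5)])
v2: WRITE b=34  (b history now [(1, 5), (2, 34)])
v3: WRITE b=6  (b history now [(1, 5), (2, 34), (3, 6)])
v4: WRITE c=57  (c history now [(4, 57)])
v5: WRITE b=51  (b history now [(1, 5), (2, 34), (3, 6), (5, 51)])
v6: WRITE b=40  (b history now [(1, 5), (2, 34), (3, 6), (5, 51), (6, 40)])
v7: WRITE b=40  (b history now [(1, 5), (2, 34), (3, 6), (5, 51), (6, 40), (7, 40)])
v8: WRITE a=39  (a history now [(8, 39)])
v9: WRITE c=43  (c history now [(4, 57), (9, 43)])
v10: WRITE c=6  (c history now [(4, 57), (9, 43), (10, 6)])
v11: WRITE a=47  (a history now [(8, 39), (11, 47)])
v12: WRITE c=34  (c history now [(4, 57), (9, 43), (10, 6), (12, 34)])
READ b @v4: history=[(1, 5), (2, 34), (3, 6), (5, 51), (6, 40), (7, 40)] -> pick v3 -> 6
READ b @v4: history=[(1, 5), (2, 34), (3, 6), (5, 51), (6, 40), (7, 40)] -> pick v3 -> 6
READ a @v3: history=[(8, 39), (11, 47)] -> no version <= 3 -> NONE
READ a @v1: history=[(8, 39), (11, 47)] -> no version <= 1 -> NONE
v13: WRITE c=48  (c history now [(4, 57), (9, 43), (10, 6), (12, 34), (13, 48)])

Answer: 6
6
NONE
NONE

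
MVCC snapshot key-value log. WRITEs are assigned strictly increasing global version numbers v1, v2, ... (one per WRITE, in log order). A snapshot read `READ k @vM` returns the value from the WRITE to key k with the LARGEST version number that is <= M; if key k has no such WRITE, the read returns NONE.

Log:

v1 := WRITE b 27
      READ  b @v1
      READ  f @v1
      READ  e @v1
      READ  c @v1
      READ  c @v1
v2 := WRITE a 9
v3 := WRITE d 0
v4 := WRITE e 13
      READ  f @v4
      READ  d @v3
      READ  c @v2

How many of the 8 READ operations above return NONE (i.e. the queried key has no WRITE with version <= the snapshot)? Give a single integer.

v1: WRITE b=27  (b history now [(1, 27)])
READ b @v1: history=[(1, 27)] -> pick v1 -> 27
READ f @v1: history=[] -> no version <= 1 -> NONE
READ e @v1: history=[] -> no version <= 1 -> NONE
READ c @v1: history=[] -> no version <= 1 -> NONE
READ c @v1: history=[] -> no version <= 1 -> NONE
v2: WRITE a=9  (a history now [(2, 9)])
v3: WRITE d=0  (d history now [(3, 0)])
v4: WRITE e=13  (e history now [(4, 13)])
READ f @v4: history=[] -> no version <= 4 -> NONE
READ d @v3: history=[(3, 0)] -> pick v3 -> 0
READ c @v2: history=[] -> no version <= 2 -> NONE
Read results in order: ['27', 'NONE', 'NONE', 'NONE', 'NONE', 'NONE', '0', 'NONE']
NONE count = 6

Answer: 6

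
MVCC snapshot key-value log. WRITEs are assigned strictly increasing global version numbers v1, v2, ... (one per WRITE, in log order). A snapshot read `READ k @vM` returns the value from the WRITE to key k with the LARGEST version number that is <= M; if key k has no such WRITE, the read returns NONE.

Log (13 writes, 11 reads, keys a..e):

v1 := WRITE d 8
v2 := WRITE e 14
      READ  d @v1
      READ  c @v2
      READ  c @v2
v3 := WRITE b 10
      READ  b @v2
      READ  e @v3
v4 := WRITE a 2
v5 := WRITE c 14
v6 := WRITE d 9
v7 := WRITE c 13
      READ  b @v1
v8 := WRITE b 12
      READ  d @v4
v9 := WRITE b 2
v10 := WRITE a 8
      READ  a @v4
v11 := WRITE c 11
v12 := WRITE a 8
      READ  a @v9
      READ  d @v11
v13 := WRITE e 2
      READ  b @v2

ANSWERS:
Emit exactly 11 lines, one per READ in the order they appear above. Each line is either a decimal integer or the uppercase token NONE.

Answer: 8
NONE
NONE
NONE
14
NONE
8
2
2
9
NONE

Derivation:
v1: WRITE d=8  (d history now [(1, 8)])
v2: WRITE e=14  (e history now [(2, 14)])
READ d @v1: history=[(1, 8)] -> pick v1 -> 8
READ c @v2: history=[] -> no version <= 2 -> NONE
READ c @v2: history=[] -> no version <= 2 -> NONE
v3: WRITE b=10  (b history now [(3, 10)])
READ b @v2: history=[(3, 10)] -> no version <= 2 -> NONE
READ e @v3: history=[(2, 14)] -> pick v2 -> 14
v4: WRITE a=2  (a history now [(4, 2)])
v5: WRITE c=14  (c history now [(5, 14)])
v6: WRITE d=9  (d history now [(1, 8), (6, 9)])
v7: WRITE c=13  (c history now [(5, 14), (7, 13)])
READ b @v1: history=[(3, 10)] -> no version <= 1 -> NONE
v8: WRITE b=12  (b history now [(3, 10), (8, 12)])
READ d @v4: history=[(1, 8), (6, 9)] -> pick v1 -> 8
v9: WRITE b=2  (b history now [(3, 10), (8, 12), (9, 2)])
v10: WRITE a=8  (a history now [(4, 2), (10, 8)])
READ a @v4: history=[(4, 2), (10, 8)] -> pick v4 -> 2
v11: WRITE c=11  (c history now [(5, 14), (7, 13), (11, 11)])
v12: WRITE a=8  (a history now [(4, 2), (10, 8), (12, 8)])
READ a @v9: history=[(4, 2), (10, 8), (12, 8)] -> pick v4 -> 2
READ d @v11: history=[(1, 8), (6, 9)] -> pick v6 -> 9
v13: WRITE e=2  (e history now [(2, 14), (13, 2)])
READ b @v2: history=[(3, 10), (8, 12), (9, 2)] -> no version <= 2 -> NONE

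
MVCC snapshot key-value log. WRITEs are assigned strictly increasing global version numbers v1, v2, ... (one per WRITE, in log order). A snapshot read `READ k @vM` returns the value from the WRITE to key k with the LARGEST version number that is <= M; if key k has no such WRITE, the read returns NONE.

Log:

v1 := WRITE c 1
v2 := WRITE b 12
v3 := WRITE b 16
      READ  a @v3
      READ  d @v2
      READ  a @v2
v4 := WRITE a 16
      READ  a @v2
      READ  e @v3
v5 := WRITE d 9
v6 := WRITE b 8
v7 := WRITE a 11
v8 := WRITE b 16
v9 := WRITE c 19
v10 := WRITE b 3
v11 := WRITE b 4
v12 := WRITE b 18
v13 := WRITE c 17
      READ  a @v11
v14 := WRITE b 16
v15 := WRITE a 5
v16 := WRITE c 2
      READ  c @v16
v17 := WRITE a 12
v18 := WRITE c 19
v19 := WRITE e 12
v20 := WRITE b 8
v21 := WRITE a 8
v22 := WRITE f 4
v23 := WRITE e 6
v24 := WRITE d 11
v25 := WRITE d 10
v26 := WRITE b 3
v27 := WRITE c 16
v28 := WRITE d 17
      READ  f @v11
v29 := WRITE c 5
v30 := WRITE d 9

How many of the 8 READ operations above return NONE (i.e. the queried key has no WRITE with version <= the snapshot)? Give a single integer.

v1: WRITE c=1  (c history now [(1, 1)])
v2: WRITE b=12  (b history now [(2, 12)])
v3: WRITE b=16  (b history now [(2, 12), (3, 16)])
READ a @v3: history=[] -> no version <= 3 -> NONE
READ d @v2: history=[] -> no version <= 2 -> NONE
READ a @v2: history=[] -> no version <= 2 -> NONE
v4: WRITE a=16  (a history now [(4, 16)])
READ a @v2: history=[(4, 16)] -> no version <= 2 -> NONE
READ e @v3: history=[] -> no version <= 3 -> NONE
v5: WRITE d=9  (d history now [(5, 9)])
v6: WRITE b=8  (b history now [(2, 12), (3, 16), (6, 8)])
v7: WRITE a=11  (a history now [(4, 16), (7, 11)])
v8: WRITE b=16  (b history now [(2, 12), (3, 16), (6, 8), (8, 16)])
v9: WRITE c=19  (c history now [(1, 1), (9, 19)])
v10: WRITE b=3  (b history now [(2, 12), (3, 16), (6, 8), (8, 16), (10, 3)])
v11: WRITE b=4  (b history now [(2, 12), (3, 16), (6, 8), (8, 16), (10, 3), (11, 4)])
v12: WRITE b=18  (b history now [(2, 12), (3, 16), (6, 8), (8, 16), (10, 3), (11, 4), (12, 18)])
v13: WRITE c=17  (c history now [(1, 1), (9, 19), (13, 17)])
READ a @v11: history=[(4, 16), (7, 11)] -> pick v7 -> 11
v14: WRITE b=16  (b history now [(2, 12), (3, 16), (6, 8), (8, 16), (10, 3), (11, 4), (12, 18), (14, 16)])
v15: WRITE a=5  (a history now [(4, 16), (7, 11), (15, 5)])
v16: WRITE c=2  (c history now [(1, 1), (9, 19), (13, 17), (16, 2)])
READ c @v16: history=[(1, 1), (9, 19), (13, 17), (16, 2)] -> pick v16 -> 2
v17: WRITE a=12  (a history now [(4, 16), (7, 11), (15, 5), (17, 12)])
v18: WRITE c=19  (c history now [(1, 1), (9, 19), (13, 17), (16, 2), (18, 19)])
v19: WRITE e=12  (e history now [(19, 12)])
v20: WRITE b=8  (b history now [(2, 12), (3, 16), (6, 8), (8, 16), (10, 3), (11, 4), (12, 18), (14, 16), (20, 8)])
v21: WRITE a=8  (a history now [(4, 16), (7, 11), (15, 5), (17, 12), (21, 8)])
v22: WRITE f=4  (f history now [(22, 4)])
v23: WRITE e=6  (e history now [(19, 12), (23, 6)])
v24: WRITE d=11  (d history now [(5, 9), (24, 11)])
v25: WRITE d=10  (d history now [(5, 9), (24, 11), (25, 10)])
v26: WRITE b=3  (b history now [(2, 12), (3, 16), (6, 8), (8, 16), (10, 3), (11, 4), (12, 18), (14, 16), (20, 8), (26, 3)])
v27: WRITE c=16  (c history now [(1, 1), (9, 19), (13, 17), (16, 2), (18, 19), (27, 16)])
v28: WRITE d=17  (d history now [(5, 9), (24, 11), (25, 10), (28, 17)])
READ f @v11: history=[(22, 4)] -> no version <= 11 -> NONE
v29: WRITE c=5  (c history now [(1, 1), (9, 19), (13, 17), (16, 2), (18, 19), (27, 16), (29, 5)])
v30: WRITE d=9  (d history now [(5, 9), (24, 11), (25, 10), (28, 17), (30, 9)])
Read results in order: ['NONE', 'NONE', 'NONE', 'NONE', 'NONE', '11', '2', 'NONE']
NONE count = 6

Answer: 6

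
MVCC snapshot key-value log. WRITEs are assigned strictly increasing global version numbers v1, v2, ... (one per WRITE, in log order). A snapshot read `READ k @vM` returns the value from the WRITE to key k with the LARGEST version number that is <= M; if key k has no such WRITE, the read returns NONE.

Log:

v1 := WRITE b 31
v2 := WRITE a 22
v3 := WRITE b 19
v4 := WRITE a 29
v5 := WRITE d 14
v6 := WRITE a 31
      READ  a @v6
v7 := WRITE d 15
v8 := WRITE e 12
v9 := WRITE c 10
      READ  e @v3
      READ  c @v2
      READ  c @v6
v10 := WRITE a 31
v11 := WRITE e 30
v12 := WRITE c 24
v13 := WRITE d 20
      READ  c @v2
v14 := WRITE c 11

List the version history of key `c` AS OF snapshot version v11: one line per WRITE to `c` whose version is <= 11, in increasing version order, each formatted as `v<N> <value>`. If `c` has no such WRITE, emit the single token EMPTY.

Scan writes for key=c with version <= 11:
  v1 WRITE b 31 -> skip
  v2 WRITE a 22 -> skip
  v3 WRITE b 19 -> skip
  v4 WRITE a 29 -> skip
  v5 WRITE d 14 -> skip
  v6 WRITE a 31 -> skip
  v7 WRITE d 15 -> skip
  v8 WRITE e 12 -> skip
  v9 WRITE c 10 -> keep
  v10 WRITE a 31 -> skip
  v11 WRITE e 30 -> skip
  v12 WRITE c 24 -> drop (> snap)
  v13 WRITE d 20 -> skip
  v14 WRITE c 11 -> drop (> snap)
Collected: [(9, 10)]

Answer: v9 10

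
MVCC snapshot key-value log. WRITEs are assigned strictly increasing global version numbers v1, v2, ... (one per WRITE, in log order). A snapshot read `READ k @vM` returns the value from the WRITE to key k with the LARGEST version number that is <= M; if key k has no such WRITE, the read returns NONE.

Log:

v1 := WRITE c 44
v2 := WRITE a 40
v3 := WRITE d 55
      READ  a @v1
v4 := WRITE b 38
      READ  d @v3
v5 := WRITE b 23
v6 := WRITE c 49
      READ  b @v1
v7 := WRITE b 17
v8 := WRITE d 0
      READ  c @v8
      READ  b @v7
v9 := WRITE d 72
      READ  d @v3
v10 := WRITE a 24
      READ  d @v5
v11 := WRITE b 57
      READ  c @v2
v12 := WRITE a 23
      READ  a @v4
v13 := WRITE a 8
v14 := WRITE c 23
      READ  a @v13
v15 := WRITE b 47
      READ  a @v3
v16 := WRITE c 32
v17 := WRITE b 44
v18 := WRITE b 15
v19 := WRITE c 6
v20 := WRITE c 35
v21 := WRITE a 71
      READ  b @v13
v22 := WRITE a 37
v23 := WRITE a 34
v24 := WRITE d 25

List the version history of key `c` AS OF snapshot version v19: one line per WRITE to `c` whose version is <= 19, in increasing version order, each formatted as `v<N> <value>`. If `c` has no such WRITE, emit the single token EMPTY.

Scan writes for key=c with version <= 19:
  v1 WRITE c 44 -> keep
  v2 WRITE a 40 -> skip
  v3 WRITE d 55 -> skip
  v4 WRITE b 38 -> skip
  v5 WRITE b 23 -> skip
  v6 WRITE c 49 -> keep
  v7 WRITE b 17 -> skip
  v8 WRITE d 0 -> skip
  v9 WRITE d 72 -> skip
  v10 WRITE a 24 -> skip
  v11 WRITE b 57 -> skip
  v12 WRITE a 23 -> skip
  v13 WRITE a 8 -> skip
  v14 WRITE c 23 -> keep
  v15 WRITE b 47 -> skip
  v16 WRITE c 32 -> keep
  v17 WRITE b 44 -> skip
  v18 WRITE b 15 -> skip
  v19 WRITE c 6 -> keep
  v20 WRITE c 35 -> drop (> snap)
  v21 WRITE a 71 -> skip
  v22 WRITE a 37 -> skip
  v23 WRITE a 34 -> skip
  v24 WRITE d 25 -> skip
Collected: [(1, 44), (6, 49), (14, 23), (16, 32), (19, 6)]

Answer: v1 44
v6 49
v14 23
v16 32
v19 6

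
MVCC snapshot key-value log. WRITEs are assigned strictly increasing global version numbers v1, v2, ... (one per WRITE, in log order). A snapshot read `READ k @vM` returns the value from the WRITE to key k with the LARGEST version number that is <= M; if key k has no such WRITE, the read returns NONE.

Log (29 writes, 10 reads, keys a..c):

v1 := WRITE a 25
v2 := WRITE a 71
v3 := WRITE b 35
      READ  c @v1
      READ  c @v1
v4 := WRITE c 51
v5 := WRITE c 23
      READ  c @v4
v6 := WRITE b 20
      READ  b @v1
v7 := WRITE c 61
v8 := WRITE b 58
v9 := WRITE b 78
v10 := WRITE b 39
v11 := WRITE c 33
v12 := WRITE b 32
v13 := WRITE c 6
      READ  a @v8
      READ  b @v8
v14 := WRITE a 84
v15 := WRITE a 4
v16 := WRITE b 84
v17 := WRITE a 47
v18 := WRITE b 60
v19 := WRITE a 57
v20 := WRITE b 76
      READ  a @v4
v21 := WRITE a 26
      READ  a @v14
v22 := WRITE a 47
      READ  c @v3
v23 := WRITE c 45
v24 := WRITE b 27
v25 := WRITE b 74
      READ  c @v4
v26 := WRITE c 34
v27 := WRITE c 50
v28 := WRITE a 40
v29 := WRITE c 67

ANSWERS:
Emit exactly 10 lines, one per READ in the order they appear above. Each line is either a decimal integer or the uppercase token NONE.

v1: WRITE a=25  (a history now [(1, 25)])
v2: WRITE a=71  (a history now [(1, 25), (2, 71)])
v3: WRITE b=35  (b history now [(3, 35)])
READ c @v1: history=[] -> no version <= 1 -> NONE
READ c @v1: history=[] -> no version <= 1 -> NONE
v4: WRITE c=51  (c history now [(4, 51)])
v5: WRITE c=23  (c history now [(4, 51), (5, 23)])
READ c @v4: history=[(4, 51), (5, 23)] -> pick v4 -> 51
v6: WRITE b=20  (b history now [(3, 35), (6, 20)])
READ b @v1: history=[(3, 35), (6, 20)] -> no version <= 1 -> NONE
v7: WRITE c=61  (c history now [(4, 51), (5, 23), (7, 61)])
v8: WRITE b=58  (b history now [(3, 35), (6, 20), (8, 58)])
v9: WRITE b=78  (b history now [(3, 35), (6, 20), (8, 58), (9, 78)])
v10: WRITE b=39  (b history now [(3, 35), (6, 20), (8, 58), (9, 78), (10, 39)])
v11: WRITE c=33  (c history now [(4, 51), (5, 23), (7, 61), (11, 33)])
v12: WRITE b=32  (b history now [(3, 35), (6, 20), (8, 58), (9, 78), (10, 39), (12, 32)])
v13: WRITE c=6  (c history now [(4, 51), (5, 23), (7, 61), (11, 33), (13, 6)])
READ a @v8: history=[(1, 25), (2, 71)] -> pick v2 -> 71
READ b @v8: history=[(3, 35), (6, 20), (8, 58), (9, 78), (10, 39), (12, 32)] -> pick v8 -> 58
v14: WRITE a=84  (a history now [(1, 25), (2, 71), (14, 84)])
v15: WRITE a=4  (a history now [(1, 25), (2, 71), (14, 84), (15, 4)])
v16: WRITE b=84  (b history now [(3, 35), (6, 20), (8, 58), (9, 78), (10, 39), (12, 32), (16, 84)])
v17: WRITE a=47  (a history now [(1, 25), (2, 71), (14, 84), (15, 4), (17, 47)])
v18: WRITE b=60  (b history now [(3, 35), (6, 20), (8, 58), (9, 78), (10, 39), (12, 32), (16, 84), (18, 60)])
v19: WRITE a=57  (a history now [(1, 25), (2, 71), (14, 84), (15, 4), (17, 47), (19, 57)])
v20: WRITE b=76  (b history now [(3, 35), (6, 20), (8, 58), (9, 78), (10, 39), (12, 32), (16, 84), (18, 60), (20, 76)])
READ a @v4: history=[(1, 25), (2, 71), (14, 84), (15, 4), (17, 47), (19, 57)] -> pick v2 -> 71
v21: WRITE a=26  (a history now [(1, 25), (2, 71), (14, 84), (15, 4), (17, 47), (19, 57), (21, 26)])
READ a @v14: history=[(1, 25), (2, 71), (14, 84), (15, 4), (17, 47), (19, 57), (21, 26)] -> pick v14 -> 84
v22: WRITE a=47  (a history now [(1, 25), (2, 71), (14, 84), (15, 4), (17, 47), (19, 57), (21, 26), (22, 47)])
READ c @v3: history=[(4, 51), (5, 23), (7, 61), (11, 33), (13, 6)] -> no version <= 3 -> NONE
v23: WRITE c=45  (c history now [(4, 51), (5, 23), (7, 61), (11, 33), (13, 6), (23, 45)])
v24: WRITE b=27  (b history now [(3, 35), (6, 20), (8, 58), (9, 78), (10, 39), (12, 32), (16, 84), (18, 60), (20, 76), (24, 27)])
v25: WRITE b=74  (b history now [(3, 35), (6, 20), (8, 58), (9, 78), (10, 39), (12, 32), (16, 84), (18, 60), (20, 76), (24, 27), (25, 74)])
READ c @v4: history=[(4, 51), (5, 23), (7, 61), (11, 33), (13, 6), (23, 45)] -> pick v4 -> 51
v26: WRITE c=34  (c history now [(4, 51), (5, 23), (7, 61), (11, 33), (13, 6), (23, 45), (26, 34)])
v27: WRITE c=50  (c history now [(4, 51), (5, 23), (7, 61), (11, 33), (13, 6), (23, 45), (26, 34), (27, 50)])
v28: WRITE a=40  (a history now [(1, 25), (2, 71), (14, 84), (15, 4), (17, 47), (19, 57), (21, 26), (22, 47), (28, 40)])
v29: WRITE c=67  (c history now [(4, 51), (5, 23), (7, 61), (11, 33), (13, 6), (23, 45), (26, 34), (27, 50), (29, 67)])

Answer: NONE
NONE
51
NONE
71
58
71
84
NONE
51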